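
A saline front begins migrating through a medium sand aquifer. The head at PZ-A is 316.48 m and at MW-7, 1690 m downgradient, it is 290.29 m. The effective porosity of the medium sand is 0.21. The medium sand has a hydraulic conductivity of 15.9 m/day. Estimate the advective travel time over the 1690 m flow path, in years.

Hydraulic gradient i = (316.48 − 290.29) / 1690 = 26.19 / 1690 = 0.01550.
Darcy flux q = K · i = 15.90 × 0.01550 = 0.2464 m/day.
Seepage velocity v = q / n_e = 0.2464 / 0.21 = 1.173 m/day.
Travel time t = L / v = 1690 / 1.173 = 1440 days = 3.943 years.

3.94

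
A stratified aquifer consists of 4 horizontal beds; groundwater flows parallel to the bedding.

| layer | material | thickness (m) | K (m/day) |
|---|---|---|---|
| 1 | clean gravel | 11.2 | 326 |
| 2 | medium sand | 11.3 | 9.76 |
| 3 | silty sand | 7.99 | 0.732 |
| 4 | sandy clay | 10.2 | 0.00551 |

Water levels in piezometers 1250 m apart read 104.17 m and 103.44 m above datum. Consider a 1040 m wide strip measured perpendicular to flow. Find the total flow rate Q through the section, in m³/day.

Flow is parallel to layering, so each bed carries its own Darcy discharge and the transmissivities add.
Σ(K_i·b_i) = 326×11.2 + 9.76×11.3 + 0.732×7.99 + 0.00551×10.2 = 3767 m²/day.
Hydraulic gradient i = (104.17 − 103.44) / 1250 = 0.73 / 1250 = 0.0005840.
Q = Σ(K_i·b_i) · W · i = 3767 × 1040 × 0.0005840 = 2288 m³/day.

2290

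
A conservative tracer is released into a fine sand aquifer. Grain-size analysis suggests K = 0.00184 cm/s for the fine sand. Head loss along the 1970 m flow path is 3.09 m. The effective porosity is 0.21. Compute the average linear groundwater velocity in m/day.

0.0119

Convert K: 0.00184 cm/s × 864 = 1.590 m/day.
Hydraulic gradient i = Δh / L = 3.09 / 1970 = 0.001569.
Darcy flux q = K · i = 1.590 × 0.001569 = 0.002494 m/day.
Seepage velocity v = q / n_e = 0.002494 / 0.21 = 0.01187 m/day.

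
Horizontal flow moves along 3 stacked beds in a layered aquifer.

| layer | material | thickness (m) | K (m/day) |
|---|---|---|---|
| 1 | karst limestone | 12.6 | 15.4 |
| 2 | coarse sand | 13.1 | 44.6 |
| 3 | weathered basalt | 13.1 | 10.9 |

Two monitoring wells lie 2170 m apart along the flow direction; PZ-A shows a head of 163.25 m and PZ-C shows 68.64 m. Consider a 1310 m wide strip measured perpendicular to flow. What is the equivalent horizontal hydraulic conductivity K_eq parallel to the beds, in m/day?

23.7

Flow is parallel to layering, so each bed carries its own Darcy discharge and the transmissivities add.
Σ(K_i·b_i) = 15.4×12.6 + 44.6×13.1 + 10.9×13.1 = 921.1 m²/day.
Total thickness b = 38.80 m, so K_eq = Σ(K_i·b_i)/b = 23.74 m/day.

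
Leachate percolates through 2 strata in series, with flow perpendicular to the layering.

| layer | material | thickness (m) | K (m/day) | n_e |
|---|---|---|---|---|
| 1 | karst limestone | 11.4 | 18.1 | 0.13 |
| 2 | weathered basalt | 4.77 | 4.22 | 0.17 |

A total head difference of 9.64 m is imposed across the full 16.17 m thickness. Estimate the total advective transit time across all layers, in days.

With flow normal to the layers, continuity requires the same specific discharge q through every layer.
Σ(b_i/K_i) = 11.4/18.1 + 4.77/4.22 = 1.760 d.
q = Δh / Σ(b_i/K_i) = 9.64 / 1.760 = 5.477 m/day.
In each layer the seepage velocity is v_i = q/n_i, so the layer transit time is t_i = b_i·n_i / q:
  layer 1 (karst limestone): t_1 = 11.4 × 0.13 / 5.477 = 0.2706 d
  layer 2 (weathered basalt): t_2 = 4.77 × 0.17 / 5.477 = 0.1481 d
Total t = Σ t_i = 0.4187 days.

0.419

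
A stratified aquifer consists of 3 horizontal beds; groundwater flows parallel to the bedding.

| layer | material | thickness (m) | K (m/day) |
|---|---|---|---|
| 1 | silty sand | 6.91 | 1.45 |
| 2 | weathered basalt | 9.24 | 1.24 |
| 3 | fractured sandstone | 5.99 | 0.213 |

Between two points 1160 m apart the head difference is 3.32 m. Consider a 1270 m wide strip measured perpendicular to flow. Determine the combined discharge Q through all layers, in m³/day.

Flow is parallel to layering, so each bed carries its own Darcy discharge and the transmissivities add.
Σ(K_i·b_i) = 1.45×6.91 + 1.24×9.24 + 0.213×5.99 = 22.75 m²/day.
Hydraulic gradient i = Δh / L = 3.32 / 1160 = 0.002862.
Q = Σ(K_i·b_i) · W · i = 22.75 × 1270 × 0.002862 = 82.70 m³/day.

82.7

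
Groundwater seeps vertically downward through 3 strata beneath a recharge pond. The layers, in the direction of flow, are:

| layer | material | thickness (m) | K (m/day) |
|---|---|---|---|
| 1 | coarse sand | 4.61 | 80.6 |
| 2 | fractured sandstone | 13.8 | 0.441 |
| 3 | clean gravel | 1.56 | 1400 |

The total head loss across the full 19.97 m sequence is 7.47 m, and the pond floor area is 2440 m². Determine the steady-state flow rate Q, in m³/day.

581

Flow is perpendicular to layering, so the layers act in series and the equivalent K is the thickness-weighted harmonic mean.
Total thickness L = 4.61 + 13.8 + 1.56 = 19.97 m.
Σ(b_i/K_i) = 4.61/80.6 + 13.8/0.441 + 1.56/1400 = 31.35 d.
K_eq = L / Σ(b_i/K_i) = 19.97 / 31.35 = 0.6370 m/day.
Q = K_eq · A · (Δh/L) = 0.6370 × 2440 × (7.47/19.97) = 581.4 m³/day.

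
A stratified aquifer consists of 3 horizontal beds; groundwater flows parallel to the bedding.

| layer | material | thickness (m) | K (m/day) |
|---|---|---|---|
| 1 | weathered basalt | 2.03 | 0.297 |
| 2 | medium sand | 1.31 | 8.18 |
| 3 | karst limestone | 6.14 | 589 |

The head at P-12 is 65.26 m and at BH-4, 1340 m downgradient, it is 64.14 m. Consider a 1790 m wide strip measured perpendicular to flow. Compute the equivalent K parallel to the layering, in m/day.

Flow is parallel to layering, so each bed carries its own Darcy discharge and the transmissivities add.
Σ(K_i·b_i) = 0.297×2.03 + 8.18×1.31 + 589×6.14 = 3628 m²/day.
Total thickness b = 9.480 m, so K_eq = Σ(K_i·b_i)/b = 382.7 m/day.

383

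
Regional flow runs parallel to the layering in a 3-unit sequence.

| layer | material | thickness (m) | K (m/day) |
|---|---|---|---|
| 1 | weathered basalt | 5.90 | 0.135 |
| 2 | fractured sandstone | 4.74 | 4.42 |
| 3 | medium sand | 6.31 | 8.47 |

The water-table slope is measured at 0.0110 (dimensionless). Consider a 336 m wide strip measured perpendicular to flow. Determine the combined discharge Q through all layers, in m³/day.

Flow is parallel to layering, so each bed carries its own Darcy discharge and the transmissivities add.
Σ(K_i·b_i) = 0.135×5.90 + 4.42×4.74 + 8.47×6.31 = 75.19 m²/day.
Hydraulic gradient i = 0.0110.
Q = Σ(K_i·b_i) · W · i = 75.19 × 336 × 0.01100 = 277.9 m³/day.

278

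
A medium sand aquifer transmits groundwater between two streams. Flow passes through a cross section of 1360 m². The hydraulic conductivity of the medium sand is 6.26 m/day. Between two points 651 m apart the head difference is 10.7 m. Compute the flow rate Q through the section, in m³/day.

140

Hydraulic gradient i = Δh / L = 10.7 / 651 = 0.01644.
Darcy's law: Q = K · A · i = 6.260 × 1360 × 0.01644 = 139.9 m³/day.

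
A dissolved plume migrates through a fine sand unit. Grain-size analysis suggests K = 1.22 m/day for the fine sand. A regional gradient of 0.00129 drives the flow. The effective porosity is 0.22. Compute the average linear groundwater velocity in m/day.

Hydraulic gradient i = 0.00129.
Darcy flux q = K · i = 1.220 × 0.001290 = 0.001574 m/day.
Seepage velocity v = q / n_e = 0.001574 / 0.22 = 0.007154 m/day.

0.00715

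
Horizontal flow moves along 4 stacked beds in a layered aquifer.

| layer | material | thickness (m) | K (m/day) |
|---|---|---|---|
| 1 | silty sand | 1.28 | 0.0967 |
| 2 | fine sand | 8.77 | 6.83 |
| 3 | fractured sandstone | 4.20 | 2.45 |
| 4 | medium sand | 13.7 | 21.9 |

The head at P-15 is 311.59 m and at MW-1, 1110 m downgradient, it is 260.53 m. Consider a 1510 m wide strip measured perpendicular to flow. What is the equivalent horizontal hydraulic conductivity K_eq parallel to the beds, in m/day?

13.3

Flow is parallel to layering, so each bed carries its own Darcy discharge and the transmissivities add.
Σ(K_i·b_i) = 0.0967×1.28 + 6.83×8.77 + 2.45×4.20 + 21.9×13.7 = 370.3 m²/day.
Total thickness b = 27.95 m, so K_eq = Σ(K_i·b_i)/b = 13.25 m/day.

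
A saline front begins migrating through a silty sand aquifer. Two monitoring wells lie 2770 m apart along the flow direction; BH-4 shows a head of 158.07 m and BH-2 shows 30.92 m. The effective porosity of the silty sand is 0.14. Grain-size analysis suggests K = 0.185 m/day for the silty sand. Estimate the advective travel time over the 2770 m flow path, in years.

125

Hydraulic gradient i = (158.07 − 30.92) / 2770 = 127.15 / 2770 = 0.04590.
Darcy flux q = K · i = 0.1850 × 0.04590 = 0.008492 m/day.
Seepage velocity v = q / n_e = 0.008492 / 0.14 = 0.06066 m/day.
Travel time t = L / v = 2770 / 0.06066 = 45667 days = 125.0 years.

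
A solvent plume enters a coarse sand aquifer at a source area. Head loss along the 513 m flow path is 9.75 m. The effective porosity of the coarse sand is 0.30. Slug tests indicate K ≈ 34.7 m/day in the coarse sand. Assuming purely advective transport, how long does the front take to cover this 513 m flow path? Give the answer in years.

Hydraulic gradient i = Δh / L = 9.75 / 513 = 0.01901.
Darcy flux q = K · i = 34.70 × 0.01901 = 0.6595 m/day.
Seepage velocity v = q / n_e = 0.6595 / 0.30 = 2.198 m/day.
Travel time t = L / v = 513 / 2.198 = 233.4 days = 0.6389 years.

0.639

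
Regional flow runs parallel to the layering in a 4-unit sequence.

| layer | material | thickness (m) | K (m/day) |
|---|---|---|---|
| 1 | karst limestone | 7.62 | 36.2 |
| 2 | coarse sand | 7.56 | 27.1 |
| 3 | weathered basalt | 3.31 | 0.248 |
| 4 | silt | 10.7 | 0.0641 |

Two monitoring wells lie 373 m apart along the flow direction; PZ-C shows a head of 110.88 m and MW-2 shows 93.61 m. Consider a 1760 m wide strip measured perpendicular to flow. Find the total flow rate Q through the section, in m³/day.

Flow is parallel to layering, so each bed carries its own Darcy discharge and the transmissivities add.
Σ(K_i·b_i) = 36.2×7.62 + 27.1×7.56 + 0.248×3.31 + 0.0641×10.7 = 482.2 m²/day.
Hydraulic gradient i = (110.88 − 93.61) / 373 = 17.27 / 373 = 0.04630.
Q = Σ(K_i·b_i) · W · i = 482.2 × 1760 × 0.04630 = 39296 m³/day.

39300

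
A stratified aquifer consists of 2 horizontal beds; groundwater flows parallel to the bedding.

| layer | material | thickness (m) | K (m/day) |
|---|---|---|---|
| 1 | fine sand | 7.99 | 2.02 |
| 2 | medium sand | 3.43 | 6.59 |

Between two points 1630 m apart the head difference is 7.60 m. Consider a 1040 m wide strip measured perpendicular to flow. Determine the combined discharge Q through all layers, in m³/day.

188

Flow is parallel to layering, so each bed carries its own Darcy discharge and the transmissivities add.
Σ(K_i·b_i) = 2.02×7.99 + 6.59×3.43 = 38.74 m²/day.
Hydraulic gradient i = Δh / L = 7.60 / 1630 = 0.004663.
Q = Σ(K_i·b_i) · W · i = 38.74 × 1040 × 0.004663 = 187.9 m³/day.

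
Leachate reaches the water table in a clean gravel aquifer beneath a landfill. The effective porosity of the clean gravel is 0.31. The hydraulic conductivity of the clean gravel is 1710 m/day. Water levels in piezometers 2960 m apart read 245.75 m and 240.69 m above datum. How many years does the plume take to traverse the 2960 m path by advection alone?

0.859

Hydraulic gradient i = (245.75 − 240.69) / 2960 = 5.06 / 2960 = 0.001709.
Darcy flux q = K · i = 1710 × 0.001709 = 2.923 m/day.
Seepage velocity v = q / n_e = 2.923 / 0.31 = 9.430 m/day.
Travel time t = L / v = 2960 / 9.430 = 313.9 days = 0.8594 years.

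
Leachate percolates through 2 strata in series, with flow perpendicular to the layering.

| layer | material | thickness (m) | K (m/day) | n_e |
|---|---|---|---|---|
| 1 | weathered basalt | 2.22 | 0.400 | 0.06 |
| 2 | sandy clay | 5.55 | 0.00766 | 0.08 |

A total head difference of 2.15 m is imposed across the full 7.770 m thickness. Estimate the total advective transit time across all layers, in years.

With flow normal to the layers, continuity requires the same specific discharge q through every layer.
Σ(b_i/K_i) = 2.22/0.400 + 5.55/0.00766 = 730.1 d.
q = Δh / Σ(b_i/K_i) = 2.15 / 730.1 = 0.002945 m/day.
In each layer the seepage velocity is v_i = q/n_i, so the layer transit time is t_i = b_i·n_i / q:
  layer 1 (weathered basalt): t_1 = 2.22 × 0.06 / 0.002945 = 45.23 d
  layer 2 (sandy clay): t_2 = 5.55 × 0.08 / 0.002945 = 150.8 d
Total t = Σ t_i = 196.0 days = 0.5366 years.

0.537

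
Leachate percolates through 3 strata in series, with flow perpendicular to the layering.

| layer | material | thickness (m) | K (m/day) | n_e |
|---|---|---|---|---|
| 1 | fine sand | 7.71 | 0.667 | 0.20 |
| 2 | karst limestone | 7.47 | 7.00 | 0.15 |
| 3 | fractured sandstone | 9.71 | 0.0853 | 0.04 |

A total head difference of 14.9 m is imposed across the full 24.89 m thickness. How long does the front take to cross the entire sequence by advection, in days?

25.9

With flow normal to the layers, continuity requires the same specific discharge q through every layer.
Σ(b_i/K_i) = 7.71/0.667 + 7.47/7.00 + 9.71/0.0853 = 126.5 d.
q = Δh / Σ(b_i/K_i) = 14.9 / 126.5 = 0.1178 m/day.
In each layer the seepage velocity is v_i = q/n_i, so the layer transit time is t_i = b_i·n_i / q:
  layer 1 (fine sand): t_1 = 7.71 × 0.20 / 0.1178 = 13.09 d
  layer 2 (karst limestone): t_2 = 7.47 × 0.15 / 0.1178 = 9.510 d
  layer 3 (fractured sandstone): t_3 = 9.71 × 0.04 / 0.1178 = 3.296 d
Total t = Σ t_i = 25.89 days.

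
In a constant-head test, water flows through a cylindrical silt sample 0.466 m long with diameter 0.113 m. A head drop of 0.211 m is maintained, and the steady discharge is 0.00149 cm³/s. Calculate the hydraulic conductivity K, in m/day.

0.0284

Cross-sectional area A = π·(d/2)² = π × (0.113/2)² = 0.01003 m².
Convert discharge: 0.00149 cm³/s = 1.490e-09 m³/s.
Darcy's law rearranged: K = Q·L / (A·Δh) = 1.490e-09 × 0.466 / (0.01003 × 0.211) = 3.281e-07 m/s = 0.02835 m/day.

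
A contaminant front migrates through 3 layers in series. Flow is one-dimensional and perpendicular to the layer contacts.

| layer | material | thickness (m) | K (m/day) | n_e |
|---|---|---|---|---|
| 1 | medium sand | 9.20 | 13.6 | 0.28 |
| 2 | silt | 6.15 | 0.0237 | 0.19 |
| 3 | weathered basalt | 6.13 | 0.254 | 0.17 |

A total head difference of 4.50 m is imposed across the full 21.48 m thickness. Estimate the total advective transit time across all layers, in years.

With flow normal to the layers, continuity requires the same specific discharge q through every layer.
Σ(b_i/K_i) = 9.20/13.6 + 6.15/0.0237 + 6.13/0.254 = 284.3 d.
q = Δh / Σ(b_i/K_i) = 4.50 / 284.3 = 0.01583 m/day.
In each layer the seepage velocity is v_i = q/n_i, so the layer transit time is t_i = b_i·n_i / q:
  layer 1 (medium sand): t_1 = 9.20 × 0.28 / 0.01583 = 162.7 d
  layer 2 (silt): t_2 = 6.15 × 0.19 / 0.01583 = 73.82 d
  layer 3 (weathered basalt): t_3 = 6.13 × 0.17 / 0.01583 = 65.84 d
Total t = Σ t_i = 302.4 days = 0.8280 years.

0.828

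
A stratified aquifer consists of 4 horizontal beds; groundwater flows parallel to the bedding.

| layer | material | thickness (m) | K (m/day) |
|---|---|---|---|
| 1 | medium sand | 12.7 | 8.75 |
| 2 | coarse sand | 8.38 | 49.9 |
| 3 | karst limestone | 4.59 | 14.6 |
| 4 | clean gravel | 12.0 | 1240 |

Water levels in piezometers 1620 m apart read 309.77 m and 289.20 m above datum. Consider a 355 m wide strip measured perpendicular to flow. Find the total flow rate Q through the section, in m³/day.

Flow is parallel to layering, so each bed carries its own Darcy discharge and the transmissivities add.
Σ(K_i·b_i) = 8.75×12.7 + 49.9×8.38 + 14.6×4.59 + 1240×12.0 = 15476 m²/day.
Hydraulic gradient i = (309.77 − 289.20) / 1620 = 20.57 / 1620 = 0.01270.
Q = Σ(K_i·b_i) · W · i = 15476 × 355 × 0.01270 = 69761 m³/day.

69800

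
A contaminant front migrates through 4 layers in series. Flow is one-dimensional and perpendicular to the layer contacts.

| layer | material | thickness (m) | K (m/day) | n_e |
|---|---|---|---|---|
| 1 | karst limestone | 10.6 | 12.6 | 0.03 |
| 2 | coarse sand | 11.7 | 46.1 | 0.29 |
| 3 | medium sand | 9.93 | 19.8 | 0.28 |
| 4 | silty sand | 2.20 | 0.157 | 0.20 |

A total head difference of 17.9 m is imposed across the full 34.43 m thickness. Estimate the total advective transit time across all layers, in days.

6.04

With flow normal to the layers, continuity requires the same specific discharge q through every layer.
Σ(b_i/K_i) = 10.6/12.6 + 11.7/46.1 + 9.93/19.8 + 2.20/0.157 = 15.61 d.
q = Δh / Σ(b_i/K_i) = 17.9 / 15.61 = 1.147 m/day.
In each layer the seepage velocity is v_i = q/n_i, so the layer transit time is t_i = b_i·n_i / q:
  layer 1 (karst limestone): t_1 = 10.6 × 0.03 / 1.147 = 0.2773 d
  layer 2 (coarse sand): t_2 = 11.7 × 0.29 / 1.147 = 2.959 d
  layer 3 (medium sand): t_3 = 9.93 × 0.28 / 1.147 = 2.425 d
  layer 4 (silty sand): t_4 = 2.20 × 0.20 / 1.147 = 0.3837 d
Total t = Σ t_i = 6.044 days.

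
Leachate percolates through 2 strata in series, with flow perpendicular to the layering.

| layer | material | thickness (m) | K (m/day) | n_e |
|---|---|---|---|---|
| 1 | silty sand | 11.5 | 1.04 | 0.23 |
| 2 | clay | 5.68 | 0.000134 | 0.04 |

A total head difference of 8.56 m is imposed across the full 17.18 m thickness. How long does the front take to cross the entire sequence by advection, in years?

With flow normal to the layers, continuity requires the same specific discharge q through every layer.
Σ(b_i/K_i) = 11.5/1.04 + 5.68/0.000134 = 42399 d.
q = Δh / Σ(b_i/K_i) = 8.56 / 42399 = 0.0002019 m/day.
In each layer the seepage velocity is v_i = q/n_i, so the layer transit time is t_i = b_i·n_i / q:
  layer 1 (silty sand): t_1 = 11.5 × 0.23 / 0.0002019 = 13101 d
  layer 2 (clay): t_2 = 5.68 × 0.04 / 0.0002019 = 1125 d
Total t = Σ t_i = 14226 days = 38.95 years.

39.0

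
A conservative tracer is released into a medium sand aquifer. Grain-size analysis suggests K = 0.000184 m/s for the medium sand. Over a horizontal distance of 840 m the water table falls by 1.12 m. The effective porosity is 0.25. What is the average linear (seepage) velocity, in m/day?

Convert K: 0.000184 m/s × 86400 = 15.90 m/day.
Hydraulic gradient i = Δh / L = 1.12 / 840 = 0.001333.
Darcy flux q = K · i = 15.90 × 0.001333 = 0.02120 m/day.
Seepage velocity v = q / n_e = 0.02120 / 0.25 = 0.08479 m/day.

0.0848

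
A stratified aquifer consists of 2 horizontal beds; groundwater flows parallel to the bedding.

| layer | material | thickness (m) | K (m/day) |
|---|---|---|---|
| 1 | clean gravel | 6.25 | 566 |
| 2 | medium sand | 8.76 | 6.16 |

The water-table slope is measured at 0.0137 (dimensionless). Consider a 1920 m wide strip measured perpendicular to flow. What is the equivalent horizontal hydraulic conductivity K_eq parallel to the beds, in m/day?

239

Flow is parallel to layering, so each bed carries its own Darcy discharge and the transmissivities add.
Σ(K_i·b_i) = 566×6.25 + 6.16×8.76 = 3591 m²/day.
Total thickness b = 15.01 m, so K_eq = Σ(K_i·b_i)/b = 239.3 m/day.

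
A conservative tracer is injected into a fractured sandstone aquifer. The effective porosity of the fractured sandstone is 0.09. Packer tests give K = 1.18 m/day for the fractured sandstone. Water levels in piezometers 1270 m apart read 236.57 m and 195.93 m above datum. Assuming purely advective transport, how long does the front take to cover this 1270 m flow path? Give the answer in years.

Hydraulic gradient i = (236.57 − 195.93) / 1270 = 40.64 / 1270 = 0.03200.
Darcy flux q = K · i = 1.180 × 0.03200 = 0.03776 m/day.
Seepage velocity v = q / n_e = 0.03776 / 0.09 = 0.4196 m/day.
Travel time t = L / v = 1270 / 0.4196 = 3027 days = 8.288 years.

8.29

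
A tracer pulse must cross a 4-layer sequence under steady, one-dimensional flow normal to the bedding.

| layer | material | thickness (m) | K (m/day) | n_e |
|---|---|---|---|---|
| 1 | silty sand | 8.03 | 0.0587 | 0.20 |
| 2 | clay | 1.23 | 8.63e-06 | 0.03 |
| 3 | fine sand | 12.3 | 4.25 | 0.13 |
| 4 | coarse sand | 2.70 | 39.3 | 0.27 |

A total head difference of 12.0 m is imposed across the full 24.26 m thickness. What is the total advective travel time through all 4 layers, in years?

With flow normal to the layers, continuity requires the same specific discharge q through every layer.
Σ(b_i/K_i) = 8.03/0.0587 + 1.23/8.63e-06 + 12.3/4.25 + 2.70/39.3 = 1.427e+05 d.
q = Δh / Σ(b_i/K_i) = 12.0 / 1.427e+05 = 8.411e-05 m/day.
In each layer the seepage velocity is v_i = q/n_i, so the layer transit time is t_i = b_i·n_i / q:
  layer 1 (silty sand): t_1 = 8.03 × 0.20 / 8.411e-05 = 19093 d
  layer 2 (clay): t_2 = 1.23 × 0.03 / 8.411e-05 = 438.7 d
  layer 3 (fine sand): t_3 = 12.3 × 0.13 / 8.411e-05 = 19010 d
  layer 4 (coarse sand): t_4 = 2.70 × 0.27 / 8.411e-05 = 8667 d
Total t = Σ t_i = 47209 days = 129.3 years.

129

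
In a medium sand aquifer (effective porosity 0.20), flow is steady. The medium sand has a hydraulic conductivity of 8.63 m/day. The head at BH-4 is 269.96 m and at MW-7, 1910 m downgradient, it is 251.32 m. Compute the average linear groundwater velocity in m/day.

Hydraulic gradient i = (269.96 − 251.32) / 1910 = 18.64 / 1910 = 0.009759.
Darcy flux q = K · i = 8.630 × 0.009759 = 0.08422 m/day.
Seepage velocity v = q / n_e = 0.08422 / 0.20 = 0.4211 m/day.

0.421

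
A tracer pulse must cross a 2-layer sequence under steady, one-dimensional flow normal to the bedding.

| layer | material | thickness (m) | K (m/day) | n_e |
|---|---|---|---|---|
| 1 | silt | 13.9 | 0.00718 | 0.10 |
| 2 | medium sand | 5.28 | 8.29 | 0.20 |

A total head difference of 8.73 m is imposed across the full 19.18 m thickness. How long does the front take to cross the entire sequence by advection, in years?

1.49

With flow normal to the layers, continuity requires the same specific discharge q through every layer.
Σ(b_i/K_i) = 13.9/0.00718 + 5.28/8.29 = 1937 d.
q = Δh / Σ(b_i/K_i) = 8.73 / 1937 = 0.004508 m/day.
In each layer the seepage velocity is v_i = q/n_i, so the layer transit time is t_i = b_i·n_i / q:
  layer 1 (silt): t_1 = 13.9 × 0.10 / 0.004508 = 308.3 d
  layer 2 (medium sand): t_2 = 5.28 × 0.20 / 0.004508 = 234.3 d
Total t = Σ t_i = 542.6 days = 1.486 years.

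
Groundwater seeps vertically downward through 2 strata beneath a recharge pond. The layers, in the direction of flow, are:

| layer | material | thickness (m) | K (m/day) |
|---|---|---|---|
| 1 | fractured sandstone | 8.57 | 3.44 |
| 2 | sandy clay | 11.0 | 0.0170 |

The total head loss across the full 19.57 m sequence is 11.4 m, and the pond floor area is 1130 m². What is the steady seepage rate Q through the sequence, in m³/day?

19.8

Flow is perpendicular to layering, so the layers act in series and the equivalent K is the thickness-weighted harmonic mean.
Total thickness L = 8.57 + 11.0 = 19.57 m.
Σ(b_i/K_i) = 8.57/3.44 + 11.0/0.0170 = 649.6 d.
K_eq = L / Σ(b_i/K_i) = 19.57 / 649.6 = 0.03013 m/day.
Q = K_eq · A · (Δh/L) = 0.03013 × 1130 × (11.4/19.57) = 19.83 m³/day.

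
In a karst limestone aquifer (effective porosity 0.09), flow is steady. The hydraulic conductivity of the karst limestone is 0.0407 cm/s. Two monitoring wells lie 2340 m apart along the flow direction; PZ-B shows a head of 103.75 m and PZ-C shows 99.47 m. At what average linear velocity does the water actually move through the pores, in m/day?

0.715

Convert K: 0.0407 cm/s × 864 = 35.16 m/day.
Hydraulic gradient i = (103.75 − 99.47) / 2340 = 4.28 / 2340 = 0.001829.
Darcy flux q = K · i = 35.16 × 0.001829 = 0.06432 m/day.
Seepage velocity v = q / n_e = 0.06432 / 0.09 = 0.7147 m/day.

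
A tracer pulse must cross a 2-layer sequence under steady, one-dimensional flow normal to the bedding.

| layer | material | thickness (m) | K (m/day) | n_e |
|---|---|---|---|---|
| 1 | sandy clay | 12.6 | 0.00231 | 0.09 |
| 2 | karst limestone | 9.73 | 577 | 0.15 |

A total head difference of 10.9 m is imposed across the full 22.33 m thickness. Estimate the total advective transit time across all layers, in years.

With flow normal to the layers, continuity requires the same specific discharge q through every layer.
Σ(b_i/K_i) = 12.6/0.00231 + 9.73/577 = 5455 d.
q = Δh / Σ(b_i/K_i) = 10.9 / 5455 = 0.001998 m/day.
In each layer the seepage velocity is v_i = q/n_i, so the layer transit time is t_i = b_i·n_i / q:
  layer 1 (sandy clay): t_1 = 12.6 × 0.09 / 0.001998 = 567.5 d
  layer 2 (karst limestone): t_2 = 9.73 × 0.15 / 0.001998 = 730.4 d
Total t = Σ t_i = 1298 days = 3.553 years.

3.55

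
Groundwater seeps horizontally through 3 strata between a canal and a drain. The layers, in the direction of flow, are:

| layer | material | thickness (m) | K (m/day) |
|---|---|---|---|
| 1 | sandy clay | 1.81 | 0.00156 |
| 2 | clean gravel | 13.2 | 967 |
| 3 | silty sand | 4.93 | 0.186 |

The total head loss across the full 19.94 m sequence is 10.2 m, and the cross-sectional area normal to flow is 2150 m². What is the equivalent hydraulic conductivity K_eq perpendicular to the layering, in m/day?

0.0168

Flow is perpendicular to layering, so the layers act in series and the equivalent K is the thickness-weighted harmonic mean.
Total thickness L = 1.81 + 13.2 + 4.93 = 19.94 m.
Σ(b_i/K_i) = 1.81/0.00156 + 13.2/967 + 4.93/0.186 = 1187 d.
K_eq = L / Σ(b_i/K_i) = 19.94 / 1187 = 0.01680 m/day.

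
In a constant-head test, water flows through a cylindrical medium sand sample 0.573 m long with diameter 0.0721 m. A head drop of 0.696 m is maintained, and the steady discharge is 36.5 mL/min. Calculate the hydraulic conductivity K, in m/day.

Cross-sectional area A = π·(d/2)² = π × (0.0721/2)² = 0.004083 m².
Convert discharge: 36.5 mL/min = 6.083e-07 m³/s.
Darcy's law rearranged: K = Q·L / (A·Δh) = 6.083e-07 × 0.573 / (0.004083 × 0.696) = 0.0001227 m/s = 10.60 m/day.

10.6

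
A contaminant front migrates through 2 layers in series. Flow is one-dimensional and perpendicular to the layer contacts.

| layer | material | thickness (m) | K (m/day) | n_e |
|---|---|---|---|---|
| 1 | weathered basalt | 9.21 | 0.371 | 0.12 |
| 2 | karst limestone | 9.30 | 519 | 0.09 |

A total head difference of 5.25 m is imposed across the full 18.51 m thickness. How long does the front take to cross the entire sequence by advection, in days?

With flow normal to the layers, continuity requires the same specific discharge q through every layer.
Σ(b_i/K_i) = 9.21/0.371 + 9.30/519 = 24.84 d.
q = Δh / Σ(b_i/K_i) = 5.25 / 24.84 = 0.2113 m/day.
In each layer the seepage velocity is v_i = q/n_i, so the layer transit time is t_i = b_i·n_i / q:
  layer 1 (weathered basalt): t_1 = 9.21 × 0.12 / 0.2113 = 5.230 d
  layer 2 (karst limestone): t_2 = 9.30 × 0.09 / 0.2113 = 3.961 d
Total t = Σ t_i = 9.190 days.

9.19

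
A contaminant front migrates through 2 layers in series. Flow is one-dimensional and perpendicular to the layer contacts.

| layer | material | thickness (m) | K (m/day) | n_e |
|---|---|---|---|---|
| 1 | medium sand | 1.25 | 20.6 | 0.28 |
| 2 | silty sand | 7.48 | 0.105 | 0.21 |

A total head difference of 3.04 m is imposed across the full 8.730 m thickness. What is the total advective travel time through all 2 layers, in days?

With flow normal to the layers, continuity requires the same specific discharge q through every layer.
Σ(b_i/K_i) = 1.25/20.6 + 7.48/0.105 = 71.30 d.
q = Δh / Σ(b_i/K_i) = 3.04 / 71.30 = 0.04264 m/day.
In each layer the seepage velocity is v_i = q/n_i, so the layer transit time is t_i = b_i·n_i / q:
  layer 1 (medium sand): t_1 = 1.25 × 0.28 / 0.04264 = 8.209 d
  layer 2 (silty sand): t_2 = 7.48 × 0.21 / 0.04264 = 36.84 d
Total t = Σ t_i = 45.05 days.

45.0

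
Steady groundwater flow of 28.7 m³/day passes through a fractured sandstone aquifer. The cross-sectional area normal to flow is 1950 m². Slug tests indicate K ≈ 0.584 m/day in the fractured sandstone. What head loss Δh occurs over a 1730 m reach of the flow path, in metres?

From Q = K·A·i, i = Q / (K·A) = 28.7 / (0.5840 × 1950) = 0.02520.
Head loss Δh = i · L = 0.02520 × 1730 = 43.60 m.

43.6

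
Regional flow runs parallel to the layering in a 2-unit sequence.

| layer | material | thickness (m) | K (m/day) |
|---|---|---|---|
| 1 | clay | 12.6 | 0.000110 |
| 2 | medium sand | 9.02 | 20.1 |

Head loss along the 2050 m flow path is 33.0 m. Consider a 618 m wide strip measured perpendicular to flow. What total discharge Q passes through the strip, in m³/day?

1800

Flow is parallel to layering, so each bed carries its own Darcy discharge and the transmissivities add.
Σ(K_i·b_i) = 0.000110×12.6 + 20.1×9.02 = 181.3 m²/day.
Hydraulic gradient i = Δh / L = 33.0 / 2050 = 0.01610.
Q = Σ(K_i·b_i) · W · i = 181.3 × 618 × 0.01610 = 1804 m³/day.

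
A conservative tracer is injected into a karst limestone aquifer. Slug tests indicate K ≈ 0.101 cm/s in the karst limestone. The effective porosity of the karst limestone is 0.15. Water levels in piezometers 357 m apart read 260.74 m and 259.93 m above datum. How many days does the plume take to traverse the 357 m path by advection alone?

270

Convert K: 0.101 cm/s × 864 = 87.26 m/day.
Hydraulic gradient i = (260.74 − 259.93) / 357 = 0.81 / 357 = 0.002269.
Darcy flux q = K · i = 87.26 × 0.002269 = 0.1980 m/day.
Seepage velocity v = q / n_e = 0.1980 / 0.15 = 1.320 m/day.
Travel time t = L / v = 357 / 1.320 = 270.5 days.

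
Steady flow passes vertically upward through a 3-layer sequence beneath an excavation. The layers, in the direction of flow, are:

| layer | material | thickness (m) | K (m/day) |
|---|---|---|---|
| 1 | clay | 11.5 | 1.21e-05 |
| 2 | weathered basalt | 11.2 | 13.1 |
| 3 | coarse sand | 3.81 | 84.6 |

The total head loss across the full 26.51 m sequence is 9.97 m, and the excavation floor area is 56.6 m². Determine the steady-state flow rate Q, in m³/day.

0.000594

Flow is perpendicular to layering, so the layers act in series and the equivalent K is the thickness-weighted harmonic mean.
Total thickness L = 11.5 + 11.2 + 3.81 = 26.51 m.
Σ(b_i/K_i) = 11.5/1.21e-05 + 11.2/13.1 + 3.81/84.6 = 9.504e+05 d.
K_eq = L / Σ(b_i/K_i) = 26.51 / 9.504e+05 = 2.789e-05 m/day.
Q = K_eq · A · (Δh/L) = 2.789e-05 × 56.6 × (9.97/26.51) = 0.0005937 m³/day.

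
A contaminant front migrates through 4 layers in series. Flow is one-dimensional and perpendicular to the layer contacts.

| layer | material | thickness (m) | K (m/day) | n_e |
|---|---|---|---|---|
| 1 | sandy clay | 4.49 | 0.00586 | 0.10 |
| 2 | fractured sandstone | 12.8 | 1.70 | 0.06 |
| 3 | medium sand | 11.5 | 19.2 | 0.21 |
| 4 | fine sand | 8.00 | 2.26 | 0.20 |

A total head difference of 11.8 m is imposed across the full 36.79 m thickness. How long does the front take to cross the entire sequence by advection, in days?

345

With flow normal to the layers, continuity requires the same specific discharge q through every layer.
Σ(b_i/K_i) = 4.49/0.00586 + 12.8/1.70 + 11.5/19.2 + 8.00/2.26 = 777.9 d.
q = Δh / Σ(b_i/K_i) = 11.8 / 777.9 = 0.01517 m/day.
In each layer the seepage velocity is v_i = q/n_i, so the layer transit time is t_i = b_i·n_i / q:
  layer 1 (sandy clay): t_1 = 4.49 × 0.10 / 0.01517 = 29.60 d
  layer 2 (fractured sandstone): t_2 = 12.8 × 0.06 / 0.01517 = 50.63 d
  layer 3 (medium sand): t_3 = 11.5 × 0.21 / 0.01517 = 159.2 d
  layer 4 (fine sand): t_4 = 8.00 × 0.20 / 0.01517 = 105.5 d
Total t = Σ t_i = 344.9 days.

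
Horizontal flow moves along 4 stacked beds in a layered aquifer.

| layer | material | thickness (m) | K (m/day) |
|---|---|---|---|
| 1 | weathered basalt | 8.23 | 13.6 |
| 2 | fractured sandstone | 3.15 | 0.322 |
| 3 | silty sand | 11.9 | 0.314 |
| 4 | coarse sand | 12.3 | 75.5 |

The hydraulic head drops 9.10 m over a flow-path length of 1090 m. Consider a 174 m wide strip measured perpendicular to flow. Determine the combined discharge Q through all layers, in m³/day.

Flow is parallel to layering, so each bed carries its own Darcy discharge and the transmissivities add.
Σ(K_i·b_i) = 13.6×8.23 + 0.322×3.15 + 0.314×11.9 + 75.5×12.3 = 1045 m²/day.
Hydraulic gradient i = Δh / L = 9.10 / 1090 = 0.008349.
Q = Σ(K_i·b_i) · W · i = 1045 × 174 × 0.008349 = 1519 m³/day.

1520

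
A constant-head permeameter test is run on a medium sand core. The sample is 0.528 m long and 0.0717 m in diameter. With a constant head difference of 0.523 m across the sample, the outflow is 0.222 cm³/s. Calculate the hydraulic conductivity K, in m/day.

4.80

Cross-sectional area A = π·(d/2)² = π × (0.0717/2)² = 0.004038 m².
Convert discharge: 0.222 cm³/s = 2.220e-07 m³/s.
Darcy's law rearranged: K = Q·L / (A·Δh) = 2.220e-07 × 0.528 / (0.004038 × 0.523) = 5.551e-05 m/s = 4.796 m/day.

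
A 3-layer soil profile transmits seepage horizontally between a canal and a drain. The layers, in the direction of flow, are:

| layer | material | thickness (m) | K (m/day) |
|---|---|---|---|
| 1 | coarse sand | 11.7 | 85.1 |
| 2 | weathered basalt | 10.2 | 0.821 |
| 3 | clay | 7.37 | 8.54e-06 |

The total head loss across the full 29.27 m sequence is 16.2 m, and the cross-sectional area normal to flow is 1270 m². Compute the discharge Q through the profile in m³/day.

0.0238

Flow is perpendicular to layering, so the layers act in series and the equivalent K is the thickness-weighted harmonic mean.
Total thickness L = 11.7 + 10.2 + 7.37 = 29.27 m.
Σ(b_i/K_i) = 11.7/85.1 + 10.2/0.821 + 7.37/8.54e-06 = 8.630e+05 d.
K_eq = L / Σ(b_i/K_i) = 29.27 / 8.630e+05 = 3.392e-05 m/day.
Q = K_eq · A · (Δh/L) = 3.392e-05 × 1270 × (16.2/29.27) = 0.02384 m³/day.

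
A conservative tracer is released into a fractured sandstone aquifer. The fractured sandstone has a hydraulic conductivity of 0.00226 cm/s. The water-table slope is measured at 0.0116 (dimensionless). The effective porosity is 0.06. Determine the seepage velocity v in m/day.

0.378

Convert K: 0.00226 cm/s × 864 = 1.953 m/day.
Hydraulic gradient i = 0.0116.
Darcy flux q = K · i = 1.953 × 0.01160 = 0.02265 m/day.
Seepage velocity v = q / n_e = 0.02265 / 0.06 = 0.3775 m/day.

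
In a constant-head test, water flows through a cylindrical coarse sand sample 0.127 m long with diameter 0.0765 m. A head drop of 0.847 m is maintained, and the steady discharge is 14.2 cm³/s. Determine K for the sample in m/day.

Cross-sectional area A = π·(d/2)² = π × (0.0765/2)² = 0.004596 m².
Convert discharge: 14.2 cm³/s = 1.420e-05 m³/s.
Darcy's law rearranged: K = Q·L / (A·Δh) = 1.420e-05 × 0.127 / (0.004596 × 0.847) = 0.0004632 m/s = 40.02 m/day.

40.0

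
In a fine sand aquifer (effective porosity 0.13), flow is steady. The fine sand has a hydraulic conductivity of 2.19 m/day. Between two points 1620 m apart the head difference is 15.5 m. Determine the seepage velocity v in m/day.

0.161

Hydraulic gradient i = Δh / L = 15.5 / 1620 = 0.009568.
Darcy flux q = K · i = 2.190 × 0.009568 = 0.02095 m/day.
Seepage velocity v = q / n_e = 0.02095 / 0.13 = 0.1612 m/day.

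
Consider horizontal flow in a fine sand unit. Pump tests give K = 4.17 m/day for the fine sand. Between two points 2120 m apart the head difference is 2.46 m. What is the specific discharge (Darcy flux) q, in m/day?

0.00484

Hydraulic gradient i = Δh / L = 2.46 / 2120 = 0.001160.
Specific discharge q = K · i = 4.170 × 0.001160 = 0.004839 m/day.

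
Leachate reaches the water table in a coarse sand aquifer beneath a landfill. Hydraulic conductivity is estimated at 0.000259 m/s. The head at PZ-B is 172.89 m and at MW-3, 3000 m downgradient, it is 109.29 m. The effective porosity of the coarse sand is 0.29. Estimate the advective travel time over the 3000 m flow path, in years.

5.02

Convert K: 0.000259 m/s × 86400 = 22.38 m/day.
Hydraulic gradient i = (172.89 − 109.29) / 3000 = 63.6 / 3000 = 0.02120.
Darcy flux q = K · i = 22.38 × 0.02120 = 0.4744 m/day.
Seepage velocity v = q / n_e = 0.4744 / 0.29 = 1.636 m/day.
Travel time t = L / v = 3000 / 1.636 = 1834 days = 5.021 years.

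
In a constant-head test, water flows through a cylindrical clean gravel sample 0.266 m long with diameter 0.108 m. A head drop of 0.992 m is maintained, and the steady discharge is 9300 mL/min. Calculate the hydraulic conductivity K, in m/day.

Cross-sectional area A = π·(d/2)² = π × (0.108/2)² = 0.009161 m².
Convert discharge: 9300 mL/min = 0.0001550 m³/s.
Darcy's law rearranged: K = Q·L / (A·Δh) = 0.0001550 × 0.266 / (0.009161 × 0.992) = 0.004537 m/s = 392.0 m/day.

392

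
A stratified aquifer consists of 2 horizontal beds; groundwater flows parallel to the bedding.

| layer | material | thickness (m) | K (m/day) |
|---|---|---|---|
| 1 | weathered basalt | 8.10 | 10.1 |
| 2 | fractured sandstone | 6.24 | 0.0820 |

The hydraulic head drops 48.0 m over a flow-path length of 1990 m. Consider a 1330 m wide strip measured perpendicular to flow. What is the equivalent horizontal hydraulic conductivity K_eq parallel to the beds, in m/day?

Flow is parallel to layering, so each bed carries its own Darcy discharge and the transmissivities add.
Σ(K_i·b_i) = 10.1×8.10 + 0.0820×6.24 = 82.32 m²/day.
Total thickness b = 14.34 m, so K_eq = Σ(K_i·b_i)/b = 5.741 m/day.

5.74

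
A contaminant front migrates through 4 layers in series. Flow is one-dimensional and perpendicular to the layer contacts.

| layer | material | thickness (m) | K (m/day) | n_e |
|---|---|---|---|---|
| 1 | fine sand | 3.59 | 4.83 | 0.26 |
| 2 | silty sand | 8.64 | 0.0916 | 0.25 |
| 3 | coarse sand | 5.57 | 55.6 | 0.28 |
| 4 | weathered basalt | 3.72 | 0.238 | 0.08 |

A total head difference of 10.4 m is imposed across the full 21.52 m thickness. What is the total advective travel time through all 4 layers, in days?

With flow normal to the layers, continuity requires the same specific discharge q through every layer.
Σ(b_i/K_i) = 3.59/4.83 + 8.64/0.0916 + 5.57/55.6 + 3.72/0.238 = 110.8 d.
q = Δh / Σ(b_i/K_i) = 10.4 / 110.8 = 0.09387 m/day.
In each layer the seepage velocity is v_i = q/n_i, so the layer transit time is t_i = b_i·n_i / q:
  layer 1 (fine sand): t_1 = 3.59 × 0.26 / 0.09387 = 9.944 d
  layer 2 (silty sand): t_2 = 8.64 × 0.25 / 0.09387 = 23.01 d
  layer 3 (coarse sand): t_3 = 5.57 × 0.28 / 0.09387 = 16.62 d
  layer 4 (weathered basalt): t_4 = 3.72 × 0.08 / 0.09387 = 3.170 d
Total t = Σ t_i = 52.74 days.

52.7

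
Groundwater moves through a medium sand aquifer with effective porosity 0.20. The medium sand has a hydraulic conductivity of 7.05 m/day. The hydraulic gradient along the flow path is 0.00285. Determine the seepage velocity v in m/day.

0.100

Hydraulic gradient i = 0.00285.
Darcy flux q = K · i = 7.050 × 0.002850 = 0.02009 m/day.
Seepage velocity v = q / n_e = 0.02009 / 0.20 = 0.1005 m/day.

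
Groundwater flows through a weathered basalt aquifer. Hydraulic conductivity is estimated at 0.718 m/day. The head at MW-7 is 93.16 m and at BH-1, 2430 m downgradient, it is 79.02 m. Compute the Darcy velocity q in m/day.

0.00418

Hydraulic gradient i = (93.16 − 79.02) / 2430 = 14.14 / 2430 = 0.005819.
Specific discharge q = K · i = 0.7180 × 0.005819 = 0.004178 m/day.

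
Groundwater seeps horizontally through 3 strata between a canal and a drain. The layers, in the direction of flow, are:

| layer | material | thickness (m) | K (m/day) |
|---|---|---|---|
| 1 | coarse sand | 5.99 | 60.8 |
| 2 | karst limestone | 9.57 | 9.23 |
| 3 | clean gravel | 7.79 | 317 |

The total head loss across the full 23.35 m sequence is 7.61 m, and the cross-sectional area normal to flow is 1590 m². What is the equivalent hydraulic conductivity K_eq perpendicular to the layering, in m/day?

Flow is perpendicular to layering, so the layers act in series and the equivalent K is the thickness-weighted harmonic mean.
Total thickness L = 5.99 + 9.57 + 7.79 = 23.35 m.
Σ(b_i/K_i) = 5.99/60.8 + 9.57/9.23 + 7.79/317 = 1.160 d.
K_eq = L / Σ(b_i/K_i) = 23.35 / 1.160 = 20.13 m/day.

20.1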